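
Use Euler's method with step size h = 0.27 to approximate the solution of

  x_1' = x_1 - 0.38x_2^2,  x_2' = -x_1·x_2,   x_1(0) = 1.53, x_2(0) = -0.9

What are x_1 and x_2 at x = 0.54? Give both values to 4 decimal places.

2.3336, -0.2629

Euler on (x_1,x_2): x_1_{n+1} = x_1_n + h·x_1', x_2_{n+1} = x_2_n + h·x_2'.
0.000000: (1.530000, -0.900000); f=(1.222200, 1.377000) → (1.859994, -0.528210)
0.270000: (1.859994, -0.528210); f=(1.753972, 0.982467) → (2.333566, -0.262944)
(x_1(0.54), x_2(0.54)) ≈ (2.3336, -0.2629)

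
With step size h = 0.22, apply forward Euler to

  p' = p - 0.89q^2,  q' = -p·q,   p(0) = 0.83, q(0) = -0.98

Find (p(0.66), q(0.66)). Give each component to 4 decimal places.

Euler on (p,q): p_{n+1} = p_n + h·p', q_{n+1} = q_n + h·q'.
0.000000: (0.830000, -0.980000); f=(-0.024756, 0.813400) → (0.824554, -0.801052)
0.220000: (0.824554, -0.801052); f=(0.253455, 0.660510) → (0.880314, -0.655740)
0.440000: (0.880314, -0.655740); f=(0.497619, 0.577257) → (0.989790, -0.528743)
(p(0.66), q(0.66)) ≈ (0.9898, -0.5287)

0.9898, -0.5287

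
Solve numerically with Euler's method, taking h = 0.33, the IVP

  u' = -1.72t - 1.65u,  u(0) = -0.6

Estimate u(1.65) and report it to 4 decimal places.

-1.1124

Euler: u_{n+1} = u_n + h·f(t_n, u_n).
t=0.000000, u=-0.600000: f=0.990000 → u ← -0.600000 + 0.33·0.990000 = -0.273300
t=0.330000, u=-0.273300: f=-0.116655 → u ← -0.273300 + 0.33·(-0.116655) = -0.311796
t=0.660000, u=-0.311796: f=-0.620736 → u ← -0.311796 + 0.33·(-0.620736) = -0.516639
t=0.990000, u=-0.516639: f=-0.850345 → u ← -0.516639 + 0.33·(-0.850345) = -0.797253
t=1.320000, u=-0.797253: f=-0.954932 → u ← -0.797253 + 0.33·(-0.954932) = -1.112381
u(1.65) ≈ -1.1124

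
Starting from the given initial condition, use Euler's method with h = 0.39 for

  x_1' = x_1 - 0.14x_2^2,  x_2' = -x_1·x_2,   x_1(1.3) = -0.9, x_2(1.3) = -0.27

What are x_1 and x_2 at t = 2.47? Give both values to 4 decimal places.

-2.4510, -0.9145

Euler on (x_1,x_2): x_1_{n+1} = x_1_n + h·x_1', x_2_{n+1} = x_2_n + h·x_2'.
1.300000: (-0.900000, -0.270000); f=(-0.910206, -0.243000) → (-1.254980, -0.364770)
1.690000: (-1.254980, -0.364770); f=(-1.273608, -0.457779) → (-1.751688, -0.543304)
2.080000: (-1.751688, -0.543304); f=(-1.793013, -0.951699) → (-2.450963, -0.914466)
(x_1(2.47), x_2(2.47)) ≈ (-2.4510, -0.9145)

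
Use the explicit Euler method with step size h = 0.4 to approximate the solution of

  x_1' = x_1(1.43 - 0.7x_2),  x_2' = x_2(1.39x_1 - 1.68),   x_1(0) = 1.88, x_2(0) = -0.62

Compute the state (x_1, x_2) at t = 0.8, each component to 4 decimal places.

Euler on (x_1,x_2): x_1_{n+1} = x_1_n + h·x_1', x_2_{n+1} = x_2_n + h·x_2'.
0.000000: (1.880000, -0.620000); f=(3.504320, -0.578584) → (3.281728, -0.851434)
0.400000: (3.281728, -0.851434); f=(6.648792, -2.453493) → (5.941245, -1.832831)
(x_1(0.8), x_2(0.8)) ≈ (5.9412, -1.8328)

5.9412, -1.8328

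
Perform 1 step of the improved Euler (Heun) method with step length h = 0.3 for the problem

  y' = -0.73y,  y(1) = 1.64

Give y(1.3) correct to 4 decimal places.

1.3202

Heun: k1 = f(t_n, y_n); k2 = f(t_n + h, y_n + h·k1); y_{n+1} = y_n + (h/2)·(k1 + k2).
t=1.000000, y=1.640000:
  k1 = f(1.000000, 1.640000) = -1.197200
  k2 = f(1.300000, 1.280840) = -0.935013
  y ← 1.640000 + (0.3/2)·(-1.197200 + (-0.935013)) = 1.320168
y(1.3) ≈ 1.3202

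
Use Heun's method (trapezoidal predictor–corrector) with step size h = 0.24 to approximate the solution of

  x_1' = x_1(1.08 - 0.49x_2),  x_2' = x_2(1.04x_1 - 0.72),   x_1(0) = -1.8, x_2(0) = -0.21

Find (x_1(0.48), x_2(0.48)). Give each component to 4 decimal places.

-3.0834, -0.0585

Heun on (x_1,x_2): k1 = f(t_n, state_n); k2 = f(t_n + h, state_n + h·k1); state_{n+1} = state_n + (h/2)·(k1 + k2).
0.000000: (-1.800000, -0.210000)
  k1 = (-2.129220, 0.544320)
  predictor → (-2.311013, -0.079363)
  k2 = (-2.585764, 0.247887)
  → (-2.365798, -0.114935)
0.240000: (-2.365798, -0.114935)
  k1 = (-2.688300, 0.365543)
  predictor → (-3.010990, -0.027205)
  k2 = (-3.292007, 0.104777)
  → (-3.083435, -0.058497)
(x_1(0.48), x_2(0.48)) ≈ (-3.0834, -0.0585)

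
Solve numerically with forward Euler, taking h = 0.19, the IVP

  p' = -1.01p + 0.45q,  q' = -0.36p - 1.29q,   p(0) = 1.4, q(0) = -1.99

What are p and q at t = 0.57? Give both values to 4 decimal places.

Euler on (p,q): p_{n+1} = p_n + h·p', q_{n+1} = q_n + h·q'.
0.000000: (1.400000, -1.990000); f=(-2.309500, 2.063100) → (0.961195, -1.598011)
0.190000: (0.961195, -1.598011); f=(-1.689912, 1.715404) → (0.640112, -1.272084)
0.380000: (0.640112, -1.272084); f=(-1.218951, 1.410548) → (0.408511, -1.004080)
(p(0.57), q(0.57)) ≈ (0.4085, -1.0041)

0.4085, -1.0041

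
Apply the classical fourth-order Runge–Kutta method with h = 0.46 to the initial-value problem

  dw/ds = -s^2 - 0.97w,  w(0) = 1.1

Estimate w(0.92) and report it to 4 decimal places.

0.2399

RK4: k1 = f(s_n, w_n); k2 = f(s_n + h/2, w_n + (h/2)·k1); k3 = f(s_n + h/2, w_n + (h/2)·k2); k4 = f(s_n + h, w_n + h·k3); w_{n+1} = w_n + (h/6)·(k1 + 2k2 + 2k3 + k4).
s=0.000000, w=1.100000:
  k1 = f(0.000000, 1.100000) = -1.067000
  k2 = f(0.230000, 0.854590) = -0.881852
  k3 = f(0.230000, 0.897174) = -0.923159
  k4 = f(0.460000, 0.675347) = -0.866687
  w ← 1.100000 + (0.46/6)·(k1 + 2k2 + 2k3 + k4) = 0.674982
s=0.460000, w=0.674982:
  k1 = f(0.460000, 0.674982) = -0.866333
  k2 = f(0.690000, 0.475726) = -0.937554
  k3 = f(0.690000, 0.459345) = -0.921665
  k4 = f(0.920000, 0.251017) = -1.089886
  w ← 0.674982 + (0.46/6)·(k1 + 2k2 + 2k3 + k4) = 0.239925
w(0.92) ≈ 0.2399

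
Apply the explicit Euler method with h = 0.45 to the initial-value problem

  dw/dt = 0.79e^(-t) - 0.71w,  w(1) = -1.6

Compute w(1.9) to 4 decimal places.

-0.5685

Euler: w_{n+1} = w_n + h·f(t_n, w_n).
t=1.000000, w=-1.600000: f=1.426625 → w ← -1.600000 + 0.45·1.426625 = -0.958019
t=1.450000, w=-0.958019: f=0.865504 → w ← -0.958019 + 0.45·0.865504 = -0.568542
w(1.9) ≈ -0.5685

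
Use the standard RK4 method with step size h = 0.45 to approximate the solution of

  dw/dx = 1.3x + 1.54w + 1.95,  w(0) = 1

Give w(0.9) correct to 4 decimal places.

RK4: k1 = f(x_n, w_n); k2 = f(x_n + h/2, w_n + (h/2)·k1); k3 = f(x_n + h/2, w_n + (h/2)·k2); k4 = f(x_n + h, w_n + h·k3); w_{n+1} = w_n + (h/6)·(k1 + 2k2 + 2k3 + k4).
x=0.000000, w=1.000000:
  k1 = f(0.000000, 1.000000) = 3.490000
  k2 = f(0.225000, 1.785250) = 4.991785
  k3 = f(0.225000, 2.123152) = 5.512154
  k4 = f(0.450000, 3.480469) = 7.894922
  w ← 1.000000 + (0.45/6)·(k1 + 2k2 + 2k3 + k4) = 3.429460
x=0.450000, w=3.429460:
  k1 = f(0.450000, 3.429460) = 7.816368
  k2 = f(0.675000, 5.188143) = 10.817240
  k3 = f(0.675000, 5.863339) = 11.857042
  k4 = f(0.900000, 8.765129) = 16.618298
  w ← 3.429460 + (0.45/6)·(k1 + 2k2 + 2k3 + k4) = 8.663202
w(0.9) ≈ 8.6632

8.6632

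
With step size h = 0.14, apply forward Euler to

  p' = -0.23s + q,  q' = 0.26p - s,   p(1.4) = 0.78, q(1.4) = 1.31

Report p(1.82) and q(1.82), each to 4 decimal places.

1.1090, 0.7625

Euler on (p,q): p_{n+1} = p_n + h·p', q_{n+1} = q_n + h·q'.
1.400000: (0.780000, 1.310000); f=(0.988000, -1.197200) → (0.918320, 1.142392)
1.540000: (0.918320, 1.142392); f=(0.788192, -1.301237) → (1.028667, 0.960219)
1.680000: (1.028667, 0.960219); f=(0.573819, -1.412547) → (1.109002, 0.762462)
(p(1.82), q(1.82)) ≈ (1.1090, 0.7625)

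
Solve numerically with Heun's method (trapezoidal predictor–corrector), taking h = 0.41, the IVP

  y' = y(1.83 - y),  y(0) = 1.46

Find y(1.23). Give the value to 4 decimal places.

Heun: k1 = f(x_n, y_n); k2 = f(x_n + h, y_n + h·k1); y_{n+1} = y_n + (h/2)·(k1 + k2).
x=0.000000, y=1.460000:
  k1 = f(0.000000, 1.460000) = 0.540200
  k2 = f(0.410000, 1.681482) = 0.249730
  y ← 1.460000 + (0.41/2)·(0.540200 + 0.249730) = 1.621936
x=0.410000, y=1.621936:
  k1 = f(0.410000, 1.621936) = 0.337467
  k2 = f(0.820000, 1.760297) = 0.122698
  y ← 1.621936 + (0.41/2)·(0.337467 + 0.122698) = 1.716269
x=0.820000, y=1.716269:
  k1 = f(0.820000, 1.716269) = 0.195192
  k2 = f(1.230000, 1.796298) = 0.060538
  y ← 1.716269 + (0.41/2)·(0.195192 + 0.060538) = 1.768694
y(1.23) ≈ 1.7687

1.7687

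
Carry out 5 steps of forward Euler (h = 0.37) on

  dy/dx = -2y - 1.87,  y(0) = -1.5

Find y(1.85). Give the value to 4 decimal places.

-0.9357

Euler: y_{n+1} = y_n + h·f(x_n, y_n).
x=0.000000, y=-1.500000: f=1.130000 → y ← -1.500000 + 0.37·1.130000 = -1.081900
x=0.370000, y=-1.081900: f=0.293800 → y ← -1.081900 + 0.37·0.293800 = -0.973194
x=0.740000, y=-0.973194: f=0.076388 → y ← -0.973194 + 0.37·0.076388 = -0.944930
x=1.110000, y=-0.944930: f=0.019861 → y ← -0.944930 + 0.37·0.019861 = -0.937582
x=1.480000, y=-0.937582: f=0.005164 → y ← -0.937582 + 0.37·0.005164 = -0.935671
y(1.85) ≈ -0.9357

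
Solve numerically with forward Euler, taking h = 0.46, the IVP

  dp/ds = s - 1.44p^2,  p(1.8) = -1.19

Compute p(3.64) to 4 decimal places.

-1.2072

Euler: p_{n+1} = p_n + h·f(s_n, p_n).
s=1.800000, p=-1.190000: f=-0.239184 → p ← -1.190000 + 0.46·(-0.239184) = -1.300025
s=2.260000, p=-1.300025: f=-0.173692 → p ← -1.300025 + 0.46·(-0.173692) = -1.379923
s=2.720000, p=-1.379923: f=-0.022030 → p ← -1.379923 + 0.46·(-0.022030) = -1.390057
s=3.180000, p=-1.390057: f=0.397548 → p ← -1.390057 + 0.46·0.397548 = -1.207185
p(3.64) ≈ -1.2072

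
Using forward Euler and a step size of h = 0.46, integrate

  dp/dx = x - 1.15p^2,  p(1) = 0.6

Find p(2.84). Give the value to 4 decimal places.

Euler: p_{n+1} = p_n + h·f(x_n, p_n).
x=1.000000, p=0.600000: f=0.586000 → p ← 0.600000 + 0.46·0.586000 = 0.869560
x=1.460000, p=0.869560: f=0.590445 → p ← 0.869560 + 0.46·0.590445 = 1.141165
x=1.920000, p=1.141165: f=0.422404 → p ← 1.141165 + 0.46·0.422404 = 1.335471
x=2.380000, p=1.335471: f=0.328995 → p ← 1.335471 + 0.46·0.328995 = 1.486809
p(2.84) ≈ 1.4868

1.4868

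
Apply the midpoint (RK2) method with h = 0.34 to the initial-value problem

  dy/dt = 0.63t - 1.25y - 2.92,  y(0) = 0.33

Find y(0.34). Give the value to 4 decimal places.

Midpoint: k1 = f(t_n, y_n); k2 = f(t_n + h/2, y_n + (h/2)·k1); y_{n+1} = y_n + h·k2.
t=0.000000, y=0.330000:
  k1 = f(0.000000, 0.330000) = -3.332500
  k2 = f(0.170000, -0.236525) = -2.517244
  y ← 0.330000 + 0.34·(-2.517244) = -0.525863
y(0.34) ≈ -0.5259

-0.5259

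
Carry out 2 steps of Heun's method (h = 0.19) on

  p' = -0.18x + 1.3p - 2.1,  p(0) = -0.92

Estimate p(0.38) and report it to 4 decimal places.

-2.5371

Heun: k1 = f(x_n, p_n); k2 = f(x_n + h, p_n + h·k1); p_{n+1} = p_n + (h/2)·(k1 + k2).
x=0.000000, p=-0.920000:
  k1 = f(0.000000, -0.920000) = -3.296000
  k2 = f(0.190000, -1.546240) = -4.144312
  p ← -0.920000 + (0.19/2)·(-3.296000 + (-4.144312)) = -1.626830
x=0.190000, p=-1.626830:
  k1 = f(0.190000, -1.626830) = -4.249079
  k2 = f(0.380000, -2.434155) = -5.332801
  p ← -1.626830 + (0.19/2)·(-4.249079 + (-5.332801)) = -2.537108
p(0.38) ≈ -2.5371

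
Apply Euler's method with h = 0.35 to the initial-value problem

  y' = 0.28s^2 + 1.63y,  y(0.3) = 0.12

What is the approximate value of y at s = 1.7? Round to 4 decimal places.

Euler: y_{n+1} = y_n + h·f(s_n, y_n).
s=0.300000, y=0.120000: f=0.220800 → y ← 0.120000 + 0.35·0.220800 = 0.197280
s=0.650000, y=0.197280: f=0.439866 → y ← 0.197280 + 0.35·0.439866 = 0.351233
s=1.000000, y=0.351233: f=0.852510 → y ← 0.351233 + 0.35·0.852510 = 0.649612
s=1.350000, y=0.649612: f=1.569167 → y ← 0.649612 + 0.35·1.569167 = 1.198820
y(1.7) ≈ 1.1988

1.1988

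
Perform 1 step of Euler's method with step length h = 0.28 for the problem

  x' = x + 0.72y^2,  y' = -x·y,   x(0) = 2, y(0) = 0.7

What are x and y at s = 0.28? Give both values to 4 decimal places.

2.6588, 0.3080

Euler on (x,y): x_{n+1} = x_n + h·x', y_{n+1} = y_n + h·y'.
0.000000: (2.000000, 0.700000); f=(2.352800, -1.400000) → (2.658784, 0.308000)
(x(0.28), y(0.28)) ≈ (2.6588, 0.3080)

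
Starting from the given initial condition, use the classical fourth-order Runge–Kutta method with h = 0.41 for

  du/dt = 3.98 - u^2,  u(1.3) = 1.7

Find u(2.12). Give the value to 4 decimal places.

RK4: k1 = f(t_n, u_n); k2 = f(t_n + h/2, u_n + (h/2)·k1); k3 = f(t_n + h/2, u_n + (h/2)·k2); k4 = f(t_n + h, u_n + h·k3); u_{n+1} = u_n + (h/6)·(k1 + 2k2 + 2k3 + k4).
t=1.300000, u=1.700000:
  k1 = f(1.300000, 1.700000) = 1.090000
  k2 = f(1.505000, 1.923450) = 0.280340
  k3 = f(1.505000, 1.757470) = 0.891300
  k4 = f(1.710000, 2.065433) = -0.286014
  u ← 1.700000 + (0.41/6)·(k1 + 2k2 + 2k3 + k4) = 1.915063
t=1.710000, u=1.915063:
  k1 = f(1.710000, 1.915063) = 0.312533
  k2 = f(1.915000, 1.979132) = 0.063035
  k3 = f(1.915000, 1.927985) = 0.262873
  k4 = f(2.120000, 2.022841) = -0.111886
  u ← 1.915063 + (0.41/6)·(k1 + 2k2 + 2k3 + k4) = 1.973315
u(2.12) ≈ 1.9733

1.9733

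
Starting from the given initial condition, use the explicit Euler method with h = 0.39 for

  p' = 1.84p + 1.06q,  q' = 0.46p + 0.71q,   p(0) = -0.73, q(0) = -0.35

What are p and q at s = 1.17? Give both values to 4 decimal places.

Euler on (p,q): p_{n+1} = p_n + h·p', q_{n+1} = q_n + h·q'.
0.000000: (-0.730000, -0.350000); f=(-1.714200, -0.584300) → (-1.398538, -0.577877)
0.390000: (-1.398538, -0.577877); f=(-3.185860, -1.053620) → (-2.641023, -0.988789)
0.780000: (-2.641023, -0.988789); f=(-5.907599, -1.916911) → (-4.944987, -1.736384)
(p(1.17), q(1.17)) ≈ (-4.9450, -1.7364)

-4.9450, -1.7364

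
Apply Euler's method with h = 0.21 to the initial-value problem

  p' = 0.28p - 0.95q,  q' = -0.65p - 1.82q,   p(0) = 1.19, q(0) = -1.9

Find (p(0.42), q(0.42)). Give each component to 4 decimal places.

2.0020, -1.0493

Euler on (p,q): p_{n+1} = p_n + h·p', q_{n+1} = q_n + h·q'.
0.000000: (1.190000, -1.900000); f=(2.138200, 2.684500) → (1.639022, -1.336255)
0.210000: (1.639022, -1.336255); f=(1.728368, 1.366620) → (2.001979, -1.049265)
(p(0.42), q(0.42)) ≈ (2.0020, -1.0493)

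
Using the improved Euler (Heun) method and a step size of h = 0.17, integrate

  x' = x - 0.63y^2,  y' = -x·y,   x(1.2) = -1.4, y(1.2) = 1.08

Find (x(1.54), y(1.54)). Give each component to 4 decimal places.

-2.4710, 1.9965

Heun on (x,y): k1 = f(s_n, state_n); k2 = f(s_n + h, state_n + h·k1); state_{n+1} = state_n + (h/2)·(k1 + k2).
1.200000: (-1.400000, 1.080000)
  k1 = (-2.134832, 1.512000)
  predictor → (-1.762921, 1.337040)
  k2 = (-2.889157, 2.357096)
  → (-1.827039, 1.408873)
1.370000: (-1.827039, 1.408873)
  k1 = (-3.077541, 2.574066)
  predictor → (-2.350221, 1.846464)
  k2 = (-4.498163, 4.339600)
  → (-2.470974, 1.996535)
(x(1.54), y(1.54)) ≈ (-2.4710, 1.9965)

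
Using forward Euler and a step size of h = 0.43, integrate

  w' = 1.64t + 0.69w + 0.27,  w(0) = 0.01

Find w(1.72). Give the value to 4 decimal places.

2.9493

Euler: w_{n+1} = w_n + h·f(t_n, w_n).
t=0.000000, w=0.010000: f=0.276900 → w ← 0.010000 + 0.43·0.276900 = 0.129067
t=0.430000, w=0.129067: f=1.064256 → w ← 0.129067 + 0.43·1.064256 = 0.586697
t=0.860000, w=0.586697: f=2.085221 → w ← 0.586697 + 0.43·2.085221 = 1.483342
t=1.290000, w=1.483342: f=3.409106 → w ← 1.483342 + 0.43·3.409106 = 2.949258
w(1.72) ≈ 2.9493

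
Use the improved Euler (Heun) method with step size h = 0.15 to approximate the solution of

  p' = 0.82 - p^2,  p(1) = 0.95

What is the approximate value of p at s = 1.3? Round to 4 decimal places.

Heun: k1 = f(s_n, p_n); k2 = f(s_n + h, p_n + h·k1); p_{n+1} = p_n + (h/2)·(k1 + k2).
s=1.000000, p=0.950000:
  k1 = f(1.000000, 0.950000) = -0.082500
  k2 = f(1.150000, 0.937625) = -0.059141
  p ← 0.950000 + (0.15/2)·(-0.082500 + (-0.059141)) = 0.939377
s=1.150000, p=0.939377:
  k1 = f(1.150000, 0.939377) = -0.062429
  k2 = f(1.300000, 0.930013) = -0.044923
  p ← 0.939377 + (0.15/2)·(-0.062429 + (-0.044923)) = 0.931326
p(1.3) ≈ 0.9313

0.9313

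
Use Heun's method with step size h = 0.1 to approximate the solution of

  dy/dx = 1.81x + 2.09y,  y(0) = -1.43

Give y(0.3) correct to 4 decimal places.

-2.5680

Heun: k1 = f(x_n, y_n); k2 = f(x_n + h, y_n + h·k1); y_{n+1} = y_n + (h/2)·(k1 + k2).
x=0.000000, y=-1.430000:
  k1 = f(0.000000, -1.430000) = -2.988700
  k2 = f(0.100000, -1.728870) = -3.432338
  y ← -1.430000 + (0.1/2)·(-2.988700 + (-3.432338)) = -1.751052
x=0.100000, y=-1.751052:
  k1 = f(0.100000, -1.751052) = -3.478699
  k2 = f(0.200000, -2.098922) = -4.024746
  y ← -1.751052 + (0.1/2)·(-3.478699 + (-4.024746)) = -2.126224
x=0.200000, y=-2.126224:
  k1 = f(0.200000, -2.126224) = -4.081809
  k2 = f(0.300000, -2.534405) = -4.753906
  y ← -2.126224 + (0.1/2)·(-4.081809 + (-4.753906)) = -2.568010
y(0.3) ≈ -2.5680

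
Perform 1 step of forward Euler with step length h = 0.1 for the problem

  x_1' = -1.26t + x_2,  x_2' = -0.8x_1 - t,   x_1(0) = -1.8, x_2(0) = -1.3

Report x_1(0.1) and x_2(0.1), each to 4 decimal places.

Euler on (x_1,x_2): x_1_{n+1} = x_1_n + h·x_1', x_2_{n+1} = x_2_n + h·x_2'.
0.000000: (-1.800000, -1.300000); f=(-1.300000, 1.440000) → (-1.930000, -1.156000)
(x_1(0.1), x_2(0.1)) ≈ (-1.9300, -1.1560)

-1.9300, -1.1560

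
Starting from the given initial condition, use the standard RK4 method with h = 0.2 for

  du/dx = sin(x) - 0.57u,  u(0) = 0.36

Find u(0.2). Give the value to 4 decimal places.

0.3404

RK4: k1 = f(x_n, u_n); k2 = f(x_n + h/2, u_n + (h/2)·k1); k3 = f(x_n + h/2, u_n + (h/2)·k2); k4 = f(x_n + h, u_n + h·k3); u_{n+1} = u_n + (h/6)·(k1 + 2k2 + 2k3 + k4).
x=0.000000, u=0.360000:
  k1 = f(0.000000, 0.360000) = -0.205200
  k2 = f(0.100000, 0.339480) = -0.093670
  k3 = f(0.100000, 0.350633) = -0.100027
  k4 = f(0.200000, 0.339995) = 0.004872
  u ← 0.360000 + (0.2/6)·(k1 + 2k2 + 2k3 + k4) = 0.340409
u(0.2) ≈ 0.3404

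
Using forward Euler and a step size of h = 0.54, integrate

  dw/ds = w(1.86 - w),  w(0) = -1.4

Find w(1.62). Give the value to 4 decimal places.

Euler: w_{n+1} = w_n + h·f(s_n, w_n).
s=0.000000, w=-1.400000: f=-4.564000 → w ← -1.400000 + 0.54·(-4.564000) = -3.864560
s=0.540000, w=-3.864560: f=-22.122906 → w ← -3.864560 + 0.54·(-22.122906) = -15.810929
s=1.080000, w=-15.810929: f=-279.393804 → w ← -15.810929 + 0.54·(-279.393804) = -166.683583
w(1.62) ≈ -166.6836

-166.6836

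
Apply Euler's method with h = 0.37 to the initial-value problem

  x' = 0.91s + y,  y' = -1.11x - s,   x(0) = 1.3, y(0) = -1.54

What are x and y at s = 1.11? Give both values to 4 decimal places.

-0.5924, -2.8204

Euler on (x,y): x_{n+1} = x_n + h·x', y_{n+1} = y_n + h·y'.
0.000000: (1.300000, -1.540000); f=(-1.540000, -1.443000) → (0.730200, -2.073910)
0.370000: (0.730200, -2.073910); f=(-1.737210, -1.180522) → (0.087432, -2.510703)
0.740000: (0.087432, -2.510703); f=(-1.837303, -0.837050) → (-0.592370, -2.820412)
(x(1.11), y(1.11)) ≈ (-0.5924, -2.8204)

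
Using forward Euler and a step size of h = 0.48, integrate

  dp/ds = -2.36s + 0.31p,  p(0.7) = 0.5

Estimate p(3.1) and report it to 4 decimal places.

Euler: p_{n+1} = p_n + h·f(s_n, p_n).
s=0.700000, p=0.500000: f=-1.497000 → p ← 0.500000 + 0.48·(-1.497000) = -0.218560
s=1.180000, p=-0.218560: f=-2.852554 → p ← -0.218560 + 0.48·(-2.852554) = -1.587786
s=1.660000, p=-1.587786: f=-4.409814 → p ← -1.587786 + 0.48·(-4.409814) = -3.704496
s=2.140000, p=-3.704496: f=-6.198794 → p ← -3.704496 + 0.48·(-6.198794) = -6.679917
s=2.620000, p=-6.679917: f=-8.253974 → p ← -6.679917 + 0.48·(-8.253974) = -10.641825
p(3.1) ≈ -10.6418

-10.6418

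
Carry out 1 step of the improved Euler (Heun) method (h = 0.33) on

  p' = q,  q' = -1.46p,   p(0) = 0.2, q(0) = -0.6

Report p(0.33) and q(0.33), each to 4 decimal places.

Heun on (p,q): k1 = f(s_n, state_n); k2 = f(s_n + h, state_n + h·k1); state_{n+1} = state_n + (h/2)·(k1 + k2).
0.000000: (0.200000, -0.600000)
  k1 = (-0.600000, -0.292000)
  predictor → (0.002000, -0.696360)
  k2 = (-0.696360, -0.002920)
  → (-0.013899, -0.648662)
(p(0.33), q(0.33)) ≈ (-0.0139, -0.6487)

-0.0139, -0.6487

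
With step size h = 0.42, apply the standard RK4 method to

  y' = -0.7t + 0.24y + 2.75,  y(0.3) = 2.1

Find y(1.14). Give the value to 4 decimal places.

RK4: k1 = f(t_n, y_n); k2 = f(t_n + h/2, y_n + (h/2)·k1); k3 = f(t_n + h/2, y_n + (h/2)·k2); k4 = f(t_n + h, y_n + h·k3); y_{n+1} = y_n + (h/6)·(k1 + 2k2 + 2k3 + k4).
t=0.300000, y=2.100000:
  k1 = f(0.300000, 2.100000) = 3.044000
  k2 = f(0.510000, 2.739240) = 3.050418
  k3 = f(0.510000, 2.740588) = 3.050741
  k4 = f(0.720000, 3.381311) = 3.057515
  y ← 2.100000 + (0.42/6)·(k1 + 2k2 + 2k3 + k4) = 3.381268
t=0.720000, y=3.381268:
  k1 = f(0.720000, 3.381268) = 3.057504
  k2 = f(0.930000, 4.023344) = 3.064603
  k3 = f(0.930000, 4.024835) = 3.064960
  k4 = f(1.140000, 4.668552) = 3.072452
  y ← 3.381268 + (0.42/6)·(k1 + 2k2 + 2k3 + k4) = 4.668504
y(1.14) ≈ 4.6685

4.6685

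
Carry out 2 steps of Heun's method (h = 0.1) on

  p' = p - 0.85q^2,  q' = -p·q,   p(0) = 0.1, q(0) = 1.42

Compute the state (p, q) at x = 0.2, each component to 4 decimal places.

-0.2553, 1.4395

Heun on (p,q): k1 = f(x_n, state_n); k2 = f(x_n + h, state_n + h·k1); state_{n+1} = state_n + (h/2)·(k1 + k2).
0.000000: (0.100000, 1.420000)
  k1 = (-1.613940, -0.142000)
  predictor → (-0.061394, 1.405800)
  k2 = (-1.741227, 0.086308)
  → (-0.067758, 1.417215)
0.100000: (-0.067758, 1.417215)
  k1 = (-1.774983, 0.096028)
  predictor → (-0.245257, 1.426818)
  k2 = (-1.975695, 0.349937)
  → (-0.255292, 1.439514)
(p(0.2), q(0.2)) ≈ (-0.2553, 1.4395)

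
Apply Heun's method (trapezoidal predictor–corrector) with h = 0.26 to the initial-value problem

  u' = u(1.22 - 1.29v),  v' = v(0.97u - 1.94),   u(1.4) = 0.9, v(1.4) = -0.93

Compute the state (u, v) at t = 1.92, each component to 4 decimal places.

Heun on (u,v): k1 = f(t_n, state_n); k2 = f(t_n + h, state_n + h·k1); state_{n+1} = state_n + (h/2)·(k1 + k2).
1.400000: (0.900000, -0.930000)
  k1 = (2.177730, 0.992310)
  predictor → (1.466210, -0.671999)
  k2 = (3.059803, 0.347945)
  → (1.580879, -0.755767)
1.660000: (1.580879, -0.755767)
  k1 = (3.469934, 0.307255)
  predictor → (2.483062, -0.675881)
  k2 = (5.194282, -0.316697)
  → (2.707227, -0.756994)
(u(1.92), v(1.92)) ≈ (2.7072, -0.7570)

2.7072, -0.7570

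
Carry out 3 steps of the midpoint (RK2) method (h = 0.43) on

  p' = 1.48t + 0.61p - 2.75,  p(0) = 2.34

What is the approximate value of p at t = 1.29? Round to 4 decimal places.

Midpoint: k1 = f(t_n, p_n); k2 = f(t_n + h/2, p_n + (h/2)·k1); p_{n+1} = p_n + h·k2.
t=0.000000, p=2.340000:
  k1 = f(0.000000, 2.340000) = -1.322600
  k2 = f(0.215000, 2.055641) = -1.177859
  p ← 2.340000 + 0.43·(-1.177859) = 1.833521
t=0.430000, p=1.833521:
  k1 = f(0.430000, 1.833521) = -0.995152
  k2 = f(0.645000, 1.619563) = -0.807467
  p ← 1.833521 + 0.43·(-0.807467) = 1.486310
t=0.860000, p=1.486310:
  k1 = f(0.860000, 1.486310) = -0.570551
  k2 = f(1.075000, 1.363642) = -0.327179
  p ← 1.486310 + 0.43·(-0.327179) = 1.345623
p(1.29) ≈ 1.3456

1.3456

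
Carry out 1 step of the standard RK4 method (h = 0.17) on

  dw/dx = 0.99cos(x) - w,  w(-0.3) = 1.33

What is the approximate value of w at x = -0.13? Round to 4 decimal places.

1.2732

RK4: k1 = f(x_n, w_n); k2 = f(x_n + h/2, w_n + (h/2)·k1); k3 = f(x_n + h/2, w_n + (h/2)·k2); k4 = f(x_n + h, w_n + h·k3); w_{n+1} = w_n + (h/6)·(k1 + 2k2 + 2k3 + k4).
x=-0.300000, w=1.330000:
  k1 = f(-0.300000, 1.330000) = -0.384217
  k2 = f(-0.215000, 1.297342) = -0.330135
  k3 = f(-0.215000, 1.301939) = -0.334732
  k4 = f(-0.130000, 1.273096) = -0.291449
  w ← 1.330000 + (0.17/6)·(k1 + 2k2 + 2k3 + k4) = 1.273180
w(-0.13) ≈ 1.2732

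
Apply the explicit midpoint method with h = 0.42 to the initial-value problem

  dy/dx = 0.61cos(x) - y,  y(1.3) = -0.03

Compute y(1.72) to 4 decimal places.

-0.0189

Midpoint: k1 = f(x_n, y_n); k2 = f(x_n + h/2, y_n + (h/2)·k1); y_{n+1} = y_n + h·k2.
x=1.300000, y=-0.030000:
  k1 = f(1.300000, -0.030000) = 0.193174
  k2 = f(1.510000, 0.010567) = 0.026496
  y ← -0.030000 + 0.42·0.026496 = -0.018872
y(1.72) ≈ -0.0189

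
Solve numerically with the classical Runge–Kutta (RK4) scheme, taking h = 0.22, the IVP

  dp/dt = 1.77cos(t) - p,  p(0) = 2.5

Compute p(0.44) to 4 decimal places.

RK4: k1 = f(t_n, p_n); k2 = f(t_n + h/2, p_n + (h/2)·k1); k3 = f(t_n + h/2, p_n + (h/2)·k2); k4 = f(t_n + h, p_n + h·k3); p_{n+1} = p_n + (h/6)·(k1 + 2k2 + 2k3 + k4).
t=0.000000, p=2.500000:
  k1 = f(0.000000, 2.500000) = -0.730000
  k2 = f(0.110000, 2.419700) = -0.660398
  k3 = f(0.110000, 2.427356) = -0.668054
  k4 = f(0.220000, 2.353028) = -0.625690
  p ← 2.500000 + (0.22/6)·(k1 + 2k2 + 2k3 + k4) = 2.352872
t=0.220000, p=2.352872:
  k1 = f(0.220000, 2.352872) = -0.625533
  k2 = f(0.330000, 2.284063) = -0.609568
  k3 = f(0.330000, 2.285819) = -0.611324
  k4 = f(0.440000, 2.218380) = -0.616970
  p ← 2.352872 + (0.22/6)·(k1 + 2k2 + 2k3 + k4) = 2.217781
p(0.44) ≈ 2.2178

2.2178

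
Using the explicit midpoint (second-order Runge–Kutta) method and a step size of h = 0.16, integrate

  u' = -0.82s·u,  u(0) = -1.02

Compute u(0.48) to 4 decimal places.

Midpoint: k1 = f(s_n, u_n); k2 = f(s_n + h/2, u_n + (h/2)·k1); u_{n+1} = u_n + h·k2.
s=0.000000, u=-1.020000:
  k1 = f(0.000000, -1.020000) = 0.000000
  k2 = f(0.080000, -1.020000) = 0.066912
  u ← -1.020000 + 0.16·0.066912 = -1.009294
s=0.160000, u=-1.009294:
  k1 = f(0.160000, -1.009294) = 0.132419
  k2 = f(0.240000, -0.998701) = 0.196544
  u ← -1.009294 + 0.16·0.196544 = -0.977847
s=0.320000, u=-0.977847:
  k1 = f(0.320000, -0.977847) = 0.256587
  k2 = f(0.400000, -0.957320) = 0.314001
  u ← -0.977847 + 0.16·0.314001 = -0.927607
u(0.48) ≈ -0.9276

-0.9276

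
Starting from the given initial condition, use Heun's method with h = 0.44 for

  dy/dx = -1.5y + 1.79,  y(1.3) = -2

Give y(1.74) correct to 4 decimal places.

Heun: k1 = f(x_n, y_n); k2 = f(x_n + h, y_n + h·k1); y_{n+1} = y_n + (h/2)·(k1 + k2).
x=1.300000, y=-2.000000:
  k1 = f(1.300000, -2.000000) = 4.790000
  k2 = f(1.740000, 0.107600) = 1.628600
  y ← -2.000000 + (0.44/2)·(4.790000 + 1.628600) = -0.587908
y(1.74) ≈ -0.5879

-0.5879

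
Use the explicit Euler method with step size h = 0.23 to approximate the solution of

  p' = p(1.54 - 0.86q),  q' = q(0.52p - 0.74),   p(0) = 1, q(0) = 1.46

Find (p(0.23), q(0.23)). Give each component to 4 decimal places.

Euler on (p,q): p_{n+1} = p_n + h·p', q_{n+1} = q_n + h·q'.
0.000000: (1.000000, 1.460000); f=(0.284400, -0.321200) → (1.065412, 1.386124)
(p(0.23), q(0.23)) ≈ (1.0654, 1.3861)

1.0654, 1.3861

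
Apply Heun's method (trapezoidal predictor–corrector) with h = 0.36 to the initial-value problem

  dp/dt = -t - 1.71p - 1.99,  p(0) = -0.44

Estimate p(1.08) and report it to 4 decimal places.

-1.3812

Heun: k1 = f(t_n, p_n); k2 = f(t_n + h, p_n + h·k1); p_{n+1} = p_n + (h/2)·(k1 + k2).
t=0.000000, p=-0.440000:
  k1 = f(0.000000, -0.440000) = -1.237600
  k2 = f(0.360000, -0.885536) = -0.835733
  p ← -0.440000 + (0.36/2)·(-1.237600 + (-0.835733)) = -0.813200
t=0.360000, p=-0.813200:
  k1 = f(0.360000, -0.813200) = -0.959428
  k2 = f(0.720000, -1.158594) = -0.728804
  p ← -0.813200 + (0.36/2)·(-0.959428 + (-0.728804)) = -1.117082
t=0.720000, p=-1.117082:
  k1 = f(0.720000, -1.117082) = -0.799790
  k2 = f(1.080000, -1.405006) = -0.667439
  p ← -1.117082 + (0.36/2)·(-0.799790 + (-0.667439)) = -1.381183
p(1.08) ≈ -1.3812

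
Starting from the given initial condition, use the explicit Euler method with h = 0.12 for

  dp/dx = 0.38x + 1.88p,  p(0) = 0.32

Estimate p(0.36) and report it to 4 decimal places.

Euler: p_{n+1} = p_n + h·f(x_n, p_n).
x=0.000000, p=0.320000: f=0.601600 → p ← 0.320000 + 0.12·0.601600 = 0.392192
x=0.120000, p=0.392192: f=0.782921 → p ← 0.392192 + 0.12·0.782921 = 0.486143
x=0.240000, p=0.486143: f=1.005148 → p ← 0.486143 + 0.12·1.005148 = 0.606760
p(0.36) ≈ 0.6068

0.6068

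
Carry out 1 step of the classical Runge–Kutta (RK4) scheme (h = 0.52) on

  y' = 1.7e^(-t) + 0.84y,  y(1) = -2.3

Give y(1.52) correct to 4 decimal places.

-3.2354

RK4: k1 = f(t_n, y_n); k2 = f(t_n + h/2, y_n + (h/2)·k1); k3 = f(t_n + h/2, y_n + (h/2)·k2); k4 = f(t_n + h, y_n + h·k3); y_{n+1} = y_n + (h/6)·(k1 + 2k2 + 2k3 + k4).
t=1.000000, y=-2.300000:
  k1 = f(1.000000, -2.300000) = -1.306605
  k2 = f(1.260000, -2.639717) = -1.735151
  k3 = f(1.260000, -2.751139) = -1.828745
  k4 = f(1.520000, -3.250947) = -2.358986
  y ← -2.300000 + (0.52/6)·(k1 + 2k2 + 2k3 + k4) = -3.235426
y(1.52) ≈ -3.2354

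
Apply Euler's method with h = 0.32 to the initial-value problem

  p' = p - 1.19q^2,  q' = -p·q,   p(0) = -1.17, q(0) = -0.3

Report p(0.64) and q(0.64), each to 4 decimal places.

-2.1486, -0.6206

Euler on (p,q): p_{n+1} = p_n + h·p', q_{n+1} = q_n + h·q'.
0.000000: (-1.170000, -0.300000); f=(-1.277100, -0.351000) → (-1.578672, -0.412320)
0.320000: (-1.578672, -0.412320); f=(-1.780981, -0.650918) → (-2.148586, -0.620614)
(p(0.64), q(0.64)) ≈ (-2.1486, -0.6206)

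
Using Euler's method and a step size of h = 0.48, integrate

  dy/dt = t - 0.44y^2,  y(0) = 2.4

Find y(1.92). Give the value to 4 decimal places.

Euler: y_{n+1} = y_n + h·f(t_n, y_n).
t=0.000000, y=2.400000: f=-2.534400 → y ← 2.400000 + 0.48·(-2.534400) = 1.183488
t=0.480000, y=1.183488: f=-0.136283 → y ← 1.183488 + 0.48·(-0.136283) = 1.118072
t=0.960000, y=1.118072: f=0.409963 → y ← 1.118072 + 0.48·0.409963 = 1.314854
t=1.440000, y=1.314854: f=0.679310 → y ← 1.314854 + 0.48·0.679310 = 1.640923
y(1.92) ≈ 1.6409

1.6409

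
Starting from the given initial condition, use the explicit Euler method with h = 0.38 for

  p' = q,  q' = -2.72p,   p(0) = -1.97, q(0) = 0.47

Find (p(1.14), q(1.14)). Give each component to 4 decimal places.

Euler on (p,q): p_{n+1} = p_n + h·p', q_{n+1} = q_n + h·q'.
0.000000: (-1.970000, 0.470000); f=(0.470000, 5.358400) → (-1.791400, 2.506192)
0.380000: (-1.791400, 2.506192); f=(2.506192, 4.872608) → (-0.839047, 4.357783)
0.760000: (-0.839047, 4.357783); f=(4.357783, 2.282208) → (0.816911, 5.225022)
(p(1.14), q(1.14)) ≈ (0.8169, 5.2250)

0.8169, 5.2250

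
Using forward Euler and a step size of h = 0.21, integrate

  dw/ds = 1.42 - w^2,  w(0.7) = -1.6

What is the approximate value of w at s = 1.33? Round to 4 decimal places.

Euler: w_{n+1} = w_n + h·f(s_n, w_n).
s=0.700000, w=-1.600000: f=-1.140000 → w ← -1.600000 + 0.21·(-1.140000) = -1.839400
s=0.910000, w=-1.839400: f=-1.963392 → w ← -1.839400 + 0.21·(-1.963392) = -2.251712
s=1.120000, w=-2.251712: f=-3.650209 → w ← -2.251712 + 0.21·(-3.650209) = -3.018256
w(1.33) ≈ -3.0183

-3.0183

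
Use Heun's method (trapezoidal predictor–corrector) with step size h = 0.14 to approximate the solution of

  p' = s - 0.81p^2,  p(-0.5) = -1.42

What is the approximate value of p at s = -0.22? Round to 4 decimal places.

-2.2443

Heun: k1 = f(s_n, p_n); k2 = f(s_n + h, p_n + h·k1); p_{n+1} = p_n + (h/2)·(k1 + k2).
s=-0.500000, p=-1.420000:
  k1 = f(-0.500000, -1.420000) = -2.133284
  k2 = f(-0.360000, -1.718660) = -2.752571
  p ← -1.420000 + (0.14/2)·(-2.133284 + (-2.752571)) = -1.762010
s=-0.360000, p=-1.762010:
  k1 = f(-0.360000, -1.762010) = -2.874790
  k2 = f(-0.220000, -2.164480) = -4.014830
  p ← -1.762010 + (0.14/2)·(-2.874790 + (-4.014830)) = -2.244283
p(-0.22) ≈ -2.2443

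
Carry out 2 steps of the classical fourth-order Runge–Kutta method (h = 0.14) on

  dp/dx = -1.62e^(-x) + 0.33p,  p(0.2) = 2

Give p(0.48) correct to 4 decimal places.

1.8535

RK4: k1 = f(x_n, p_n); k2 = f(x_n + h/2, p_n + (h/2)·k1); k3 = f(x_n + h/2, p_n + (h/2)·k2); k4 = f(x_n + h, p_n + h·k3); p_{n+1} = p_n + (h/6)·(k1 + 2k2 + 2k3 + k4).
x=0.200000, p=2.000000:
  k1 = f(0.200000, 2.000000) = -0.666344
  k2 = f(0.270000, 1.953356) = -0.592067
  k3 = f(0.270000, 1.958555) = -0.590352
  k4 = f(0.340000, 1.917351) = -0.520342
  p ← 2.000000 + (0.14/6)·(k1 + 2k2 + 2k3 + k4) = 1.917131
x=0.340000, p=1.917131:
  k1 = f(0.340000, 1.917131) = -0.520415
  k2 = f(0.410000, 1.880702) = -0.454482
  k3 = f(0.410000, 1.885317) = -0.452959
  k4 = f(0.480000, 1.853717) = -0.390703
  p ← 1.917131 + (0.14/6)·(k1 + 2k2 + 2k3 + k4) = 1.853524
p(0.48) ≈ 1.8535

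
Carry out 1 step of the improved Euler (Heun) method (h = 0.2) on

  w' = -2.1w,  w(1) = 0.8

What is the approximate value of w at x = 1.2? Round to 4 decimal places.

0.5346

Heun: k1 = f(x_n, w_n); k2 = f(x_n + h, w_n + h·k1); w_{n+1} = w_n + (h/2)·(k1 + k2).
x=1.000000, w=0.800000:
  k1 = f(1.000000, 0.800000) = -1.680000
  k2 = f(1.200000, 0.464000) = -0.974400
  w ← 0.800000 + (0.2/2)·(-1.680000 + (-0.974400)) = 0.534560
w(1.2) ≈ 0.5346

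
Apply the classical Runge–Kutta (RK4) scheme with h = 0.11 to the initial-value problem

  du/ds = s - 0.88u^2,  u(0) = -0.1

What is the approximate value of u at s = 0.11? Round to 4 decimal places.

RK4: k1 = f(s_n, u_n); k2 = f(s_n + h/2, u_n + (h/2)·k1); k3 = f(s_n + h/2, u_n + (h/2)·k2); k4 = f(s_n + h, u_n + h·k3); u_{n+1} = u_n + (h/6)·(k1 + 2k2 + 2k3 + k4).
s=0.000000, u=-0.100000:
  k1 = f(0.000000, -0.100000) = -0.008800
  k2 = f(0.055000, -0.100484) = 0.046115
  k3 = f(0.055000, -0.097464) = 0.046641
  k4 = f(0.110000, -0.094870) = 0.102080
  u ← -0.100000 + (0.11/6)·(k1 + 2k2 + 2k3 + k4) = -0.094889
u(0.11) ≈ -0.0949

-0.0949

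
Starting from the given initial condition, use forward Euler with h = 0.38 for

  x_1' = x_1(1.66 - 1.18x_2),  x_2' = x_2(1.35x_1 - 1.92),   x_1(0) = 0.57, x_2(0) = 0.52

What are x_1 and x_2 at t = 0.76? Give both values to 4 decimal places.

Euler on (x_1,x_2): x_1_{n+1} = x_1_n + h·x_1', x_2_{n+1} = x_2_n + h·x_2'.
0.000000: (0.570000, 0.520000); f=(0.596448, -0.598260) → (0.796650, 0.292661)
0.380000: (0.796650, 0.292661); f=(1.047324, -0.247159) → (1.194633, 0.198741)
(x_1(0.76), x_2(0.76)) ≈ (1.1946, 0.1987)

1.1946, 0.1987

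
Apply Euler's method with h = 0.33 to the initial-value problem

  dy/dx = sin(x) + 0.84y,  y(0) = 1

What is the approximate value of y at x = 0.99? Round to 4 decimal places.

Euler: y_{n+1} = y_n + h·f(x_n, y_n).
x=0.000000, y=1.000000: f=0.840000 → y ← 1.000000 + 0.33·0.840000 = 1.277200
x=0.330000, y=1.277200: f=1.396891 → y ← 1.277200 + 0.33·1.396891 = 1.738174
x=0.660000, y=1.738174: f=2.073183 → y ← 1.738174 + 0.33·2.073183 = 2.422324
y(0.99) ≈ 2.4223

2.4223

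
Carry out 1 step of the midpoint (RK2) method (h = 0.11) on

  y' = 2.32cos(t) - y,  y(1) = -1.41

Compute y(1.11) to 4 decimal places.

-1.1451

Midpoint: k1 = f(t_n, y_n); k2 = f(t_n + h/2, y_n + (h/2)·k1); y_{n+1} = y_n + h·k2.
t=1.000000, y=-1.410000:
  k1 = f(1.000000, -1.410000) = 2.663501
  k2 = f(1.055000, -1.263507) = 2.407796
  y ← -1.410000 + 0.11·2.407796 = -1.145142
y(1.11) ≈ -1.1451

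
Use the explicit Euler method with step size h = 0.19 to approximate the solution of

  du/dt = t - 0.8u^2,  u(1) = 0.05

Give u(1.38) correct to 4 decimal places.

0.4570

Euler: u_{n+1} = u_n + h·f(t_n, u_n).
t=1.000000, u=0.050000: f=0.998000 → u ← 0.050000 + 0.19·0.998000 = 0.239620
t=1.190000, u=0.239620: f=1.144066 → u ← 0.239620 + 0.19·1.144066 = 0.456993
u(1.38) ≈ 0.4570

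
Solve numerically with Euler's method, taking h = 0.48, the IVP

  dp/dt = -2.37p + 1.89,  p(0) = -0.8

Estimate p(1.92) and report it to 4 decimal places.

0.7969

Euler: p_{n+1} = p_n + h·f(t_n, p_n).
t=0.000000, p=-0.800000: f=3.786000 → p ← -0.800000 + 0.48·3.786000 = 1.017280
t=0.480000, p=1.017280: f=-0.520954 → p ← 1.017280 + 0.48·(-0.520954) = 0.767222
t=0.960000, p=0.767222: f=0.071683 → p ← 0.767222 + 0.48·0.071683 = 0.801630
t=1.440000, p=0.801630: f=-0.009864 → p ← 0.801630 + 0.48·(-0.009864) = 0.796896
p(1.92) ≈ 0.7969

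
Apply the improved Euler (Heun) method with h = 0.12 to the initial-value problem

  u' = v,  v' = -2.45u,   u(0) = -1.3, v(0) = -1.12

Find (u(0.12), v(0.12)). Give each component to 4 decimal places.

Heun on (u,v): k1 = f(x_n, state_n); k2 = f(x_n + h, state_n + h·k1); state_{n+1} = state_n + (h/2)·(k1 + k2).
0.000000: (-1.300000, -1.120000)
  k1 = (-1.120000, 3.185000)
  predictor → (-1.434400, -0.737800)
  k2 = (-0.737800, 3.514280)
  → (-1.411468, -0.718043)
(u(0.12), v(0.12)) ≈ (-1.4115, -0.7180)

-1.4115, -0.7180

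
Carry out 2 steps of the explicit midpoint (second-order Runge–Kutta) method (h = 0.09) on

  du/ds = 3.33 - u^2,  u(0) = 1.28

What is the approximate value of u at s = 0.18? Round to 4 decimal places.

Midpoint: k1 = f(s_n, u_n); k2 = f(s_n + h/2, u_n + (h/2)·k1); u_{n+1} = u_n + h·k2.
s=0.000000, u=1.280000:
  k1 = f(0.000000, 1.280000) = 1.691600
  k2 = f(0.045000, 1.356122) = 1.490933
  u ← 1.280000 + 0.09·1.490933 = 1.414184
s=0.090000, u=1.414184:
  k1 = f(0.090000, 1.414184) = 1.330084
  k2 = f(0.135000, 1.474038) = 1.157213
  u ← 1.414184 + 0.09·1.157213 = 1.518333
u(0.18) ≈ 1.5183

1.5183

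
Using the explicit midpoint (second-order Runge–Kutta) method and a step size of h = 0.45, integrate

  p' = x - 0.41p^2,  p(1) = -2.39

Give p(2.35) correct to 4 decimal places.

-13.1179

Midpoint: k1 = f(x_n, p_n); k2 = f(x_n + h/2, p_n + (h/2)·k1); p_{n+1} = p_n + h·k2.
x=1.000000, p=-2.390000:
  k1 = f(1.000000, -2.390000) = -1.341961
  k2 = f(1.225000, -2.691941) = -1.746084
  p ← -2.390000 + 0.45·(-1.746084) = -3.175738
x=1.450000, p=-3.175738:
  k1 = f(1.450000, -3.175738) = -2.684978
  k2 = f(1.675000, -3.779858) = -4.182804
  p ← -3.175738 + 0.45·(-4.182804) = -5.058000
x=1.900000, p=-5.058000:
  k1 = f(1.900000, -5.058000) = -8.589179
  k2 = f(2.125000, -6.990565) = -17.910880
  p ← -5.058000 + 0.45·(-17.910880) = -13.117896
p(2.35) ≈ -13.1179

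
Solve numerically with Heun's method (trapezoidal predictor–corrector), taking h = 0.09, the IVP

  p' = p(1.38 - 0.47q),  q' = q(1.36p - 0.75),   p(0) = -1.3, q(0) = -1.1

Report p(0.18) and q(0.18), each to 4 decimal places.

-1.7910, -0.6646

Heun on (p,q): k1 = f(s_n, state_n); k2 = f(s_n + h, state_n + h·k1); state_{n+1} = state_n + (h/2)·(k1 + k2).
0.000000: (-1.300000, -1.100000)
  k1 = (-2.466100, 2.769800)
  predictor → (-1.521949, -0.850718)
  k2 = (-2.708822, 2.398898)
  → (-1.532871, -0.867409)
0.090000: (-1.532871, -0.867409)
  k1 = (-2.740287, 2.458848)
  predictor → (-1.779497, -0.646112)
  k2 = (-2.996091, 2.048251)
  → (-1.791008, -0.664589)
(p(0.18), q(0.18)) ≈ (-1.7910, -0.6646)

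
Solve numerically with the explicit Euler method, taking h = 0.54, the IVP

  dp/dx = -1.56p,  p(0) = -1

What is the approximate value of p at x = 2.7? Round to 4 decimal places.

-0.0001

Euler: p_{n+1} = p_n + h·f(x_n, p_n).
x=0.000000, p=-1.000000: f=1.560000 → p ← -1.000000 + 0.54·1.560000 = -0.157600
x=0.540000, p=-0.157600: f=0.245856 → p ← -0.157600 + 0.54·0.245856 = -0.024838
x=1.080000, p=-0.024838: f=0.038747 → p ← -0.024838 + 0.54·0.038747 = -0.003914
x=1.620000, p=-0.003914: f=0.006107 → p ← -0.003914 + 0.54·0.006107 = -0.000617
x=2.160000, p=-0.000617: f=0.000962 → p ← -0.000617 + 0.54·0.000962 = -0.000097
p(2.7) ≈ -0.0001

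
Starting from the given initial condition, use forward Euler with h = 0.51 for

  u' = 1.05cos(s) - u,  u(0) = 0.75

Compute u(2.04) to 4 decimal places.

0.3776

Euler: u_{n+1} = u_n + h·f(s_n, u_n).
s=0.000000, u=0.750000: f=0.300000 → u ← 0.750000 + 0.51·0.300000 = 0.903000
s=0.510000, u=0.903000: f=0.013382 → u ← 0.903000 + 0.51·0.013382 = 0.909825
s=1.020000, u=0.909825: f=-0.360290 → u ← 0.909825 + 0.51·(-0.360290) = 0.726077
s=1.530000, u=0.726077: f=-0.683252 → u ← 0.726077 + 0.51·(-0.683252) = 0.377618
u(2.04) ≈ 0.3776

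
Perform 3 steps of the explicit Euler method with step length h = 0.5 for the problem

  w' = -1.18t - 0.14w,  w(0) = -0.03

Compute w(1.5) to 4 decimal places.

Euler: w_{n+1} = w_n + h·f(t_n, w_n).
t=0.000000, w=-0.030000: f=0.004200 → w ← -0.030000 + 0.5·0.004200 = -0.027900
t=0.500000, w=-0.027900: f=-0.586094 → w ← -0.027900 + 0.5·(-0.586094) = -0.320947
t=1.000000, w=-0.320947: f=-1.135067 → w ← -0.320947 + 0.5·(-1.135067) = -0.888481
w(1.5) ≈ -0.8885

-0.8885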